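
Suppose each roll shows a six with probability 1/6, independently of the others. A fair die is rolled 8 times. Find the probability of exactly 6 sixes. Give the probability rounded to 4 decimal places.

0.0004

X ~ Binomial(n=8, p=0.166667).
P(X=6) = C(8,6) · p^6 · (1−p)^2
= 28 · 2.1433e-05 · 0.69444 = 0.000417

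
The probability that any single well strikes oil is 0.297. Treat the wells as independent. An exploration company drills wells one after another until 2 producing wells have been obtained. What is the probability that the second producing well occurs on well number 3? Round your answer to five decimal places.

0.12402

Y = trial on which the second success occurs; negative binomial, r=2, p=0.297.
P(Y=3) = C(2,1) · p^2 · (1−p)^1
= 2 · 0.088209 · 0.703 = 0.1240219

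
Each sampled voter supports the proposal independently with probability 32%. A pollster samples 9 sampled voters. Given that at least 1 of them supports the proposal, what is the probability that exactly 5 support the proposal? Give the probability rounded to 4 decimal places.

0.0933

X ~ Binomial(9, 0.32). Want P(X=5 | X≥1) = P(X=5) / P(X≥1).
P(X=5) = C(9,5)·0.32^5·0.68^4 = 0.090397
P(X≥1) = 1 − 0.031087 = 0.968913
Ratio = 0.090397 / 0.968913 = 0.093298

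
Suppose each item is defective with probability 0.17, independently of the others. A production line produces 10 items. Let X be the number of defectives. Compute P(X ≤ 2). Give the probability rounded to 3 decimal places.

0.766

X ~ Binomial(10, 0.17); P(X ≤ 2) = Σ C(10,k) p^k (1−p)^(10−k) over k:
  k=0: C(10,0)·0.17^0·0.83^10 = 0.15516
  k=1: C(10,1)·0.17^1·0.83^9 = 0.31780
  k=2: C(10,2)·0.17^2·0.83^8 = 0.29291
Total = 0.76587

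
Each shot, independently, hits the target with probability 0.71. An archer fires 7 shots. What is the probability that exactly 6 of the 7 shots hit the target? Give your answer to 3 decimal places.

0.260

X ~ Binomial(n=7, p=0.71).
P(X=6) = C(7,6) · p^6 · (1−p)^1
= 7 · 0.1281 · 0.29 = 0.26004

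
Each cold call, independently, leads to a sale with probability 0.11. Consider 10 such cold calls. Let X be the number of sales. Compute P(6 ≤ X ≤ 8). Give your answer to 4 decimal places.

X ~ Binomial(10, 0.11); P(6 ≤ X ≤ 8) = Σ C(10,k) p^k (1−p)^(10−k) over k:
  k=6: C(10,6)·0.11^6·0.89^4 = 0.000233
  k=7: C(10,7)·0.11^7·0.89^3 = 0.000016
  k=8: C(10,8)·0.11^8·0.89^2 = 0.000001
Total = 0.000251

0.0003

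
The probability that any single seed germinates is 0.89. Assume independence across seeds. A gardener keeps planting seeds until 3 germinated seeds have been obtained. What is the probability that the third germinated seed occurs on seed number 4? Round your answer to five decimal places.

Y = trial on which the third success occurs; negative binomial, r=3, p=0.89.
P(Y=4) = C(3,2) · p^3 · (1−p)^1
= 3 · 0.70497 · 0.11 = 0.2326398

0.23264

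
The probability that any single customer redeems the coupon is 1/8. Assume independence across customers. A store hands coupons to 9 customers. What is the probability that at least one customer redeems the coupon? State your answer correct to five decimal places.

P(at least one) = 1 − P(none) = 1 − (1 − 0.125)^9
= 1 − 0.3006578 = 0.6993422

0.69934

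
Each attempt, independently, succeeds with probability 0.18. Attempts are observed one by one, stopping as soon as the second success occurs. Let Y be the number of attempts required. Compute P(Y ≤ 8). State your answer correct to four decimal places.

0.4366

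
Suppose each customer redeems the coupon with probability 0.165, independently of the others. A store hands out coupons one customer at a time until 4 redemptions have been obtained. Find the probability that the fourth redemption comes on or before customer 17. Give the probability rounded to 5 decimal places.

Finishing within 17 customers ⇔ at least 4 successes in the first 17. With X ~ Binomial(17, 0.165), P(Y ≤ 17) = 1 − P(X ≤ 3).
  k=0: C(17,0)·0.165^0·0.835^17 = 0.0466305
  k=1: C(17,1)·0.165^1·0.835^16 = 0.1566450
  k=2: C(17,2)·0.165^2·0.835^15 = 0.2476304
  k=3: C(17,3)·0.165^3·0.835^14 = 0.2446647
1 − 0.6955706 = 0.3044294

0.30443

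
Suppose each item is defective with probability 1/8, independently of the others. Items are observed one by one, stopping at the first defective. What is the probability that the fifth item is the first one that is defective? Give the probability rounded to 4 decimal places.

0.0733

Geometric (trials to first success), p = 0.125.
P(Y = 5) = (1−p)^4 · p = 0.58618 · 0.125 = 0.073273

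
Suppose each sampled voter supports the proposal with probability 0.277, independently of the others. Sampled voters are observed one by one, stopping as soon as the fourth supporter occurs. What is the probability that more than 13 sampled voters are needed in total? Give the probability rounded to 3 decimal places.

0.494

Needing more than 13 sampled voters ⇔ fewer than 4 successes in the first 13. With X ~ Binomial(13, 0.277), P(Y > 13) = P(X ≤ 3).
  k=0: C(13,0)·0.277^0·0.723^13 = 0.01475
  k=1: C(13,1)·0.277^1·0.723^12 = 0.07347
  k=2: C(13,2)·0.277^2·0.723^11 = 0.16888
  k=3: C(13,3)·0.277^3·0.723^10 = 0.23724
P(X ≤ 3) = 0.49433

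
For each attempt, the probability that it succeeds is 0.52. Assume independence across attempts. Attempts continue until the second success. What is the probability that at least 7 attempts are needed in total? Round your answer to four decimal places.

0.0917

Needing more than 6 attempts ⇔ fewer than 2 successes in the first 6. With X ~ Binomial(6, 0.52), P(Y > 6) = P(X ≤ 1).
  k=0: C(6,0)·0.52^0·0.48^6 = 0.012231
  k=1: C(6,1)·0.52^1·0.48^5 = 0.079499
P(X ≤ 1) = 0.091729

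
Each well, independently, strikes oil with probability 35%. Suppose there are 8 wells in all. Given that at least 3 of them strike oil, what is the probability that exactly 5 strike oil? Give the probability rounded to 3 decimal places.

0.141

X ~ Binomial(8, 0.35). Want P(X=5 | X≥3) = P(X=5) / P(X≥3).
P(X=5) = C(8,5)·0.35^5·0.65^3 = 0.08077
P(X≥3) = 1 − 0.03186 − 0.13726 − 0.25869 = 0.57219
Ratio = 0.08077 / 0.57219 = 0.14117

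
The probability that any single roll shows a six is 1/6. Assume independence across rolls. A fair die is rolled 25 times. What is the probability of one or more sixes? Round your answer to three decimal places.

0.990

P(at least one) = 1 − P(none) = 1 − (1 − 0.166667)^25
= 1 − 0.01048 = 0.98952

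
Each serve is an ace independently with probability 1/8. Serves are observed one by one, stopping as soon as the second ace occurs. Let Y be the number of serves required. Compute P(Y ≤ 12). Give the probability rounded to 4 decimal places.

Finishing within 12 serves ⇔ at least 2 successes in the first 12. With X ~ Binomial(12, 0.125), P(Y ≤ 12) = 1 − P(X ≤ 1).
  k=0: C(12,0)·0.125^0·0.875^12 = 0.201417
  k=1: C(12,1)·0.125^1·0.875^11 = 0.345287
1 − 0.546704 = 0.453296

0.4533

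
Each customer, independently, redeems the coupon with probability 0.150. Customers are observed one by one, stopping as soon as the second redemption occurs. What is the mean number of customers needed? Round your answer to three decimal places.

13.333

Y = total customers until the second success; negative binomial with r=2, p=0.15.
E[Y] = r / p = 2 / 0.15 = 13.33333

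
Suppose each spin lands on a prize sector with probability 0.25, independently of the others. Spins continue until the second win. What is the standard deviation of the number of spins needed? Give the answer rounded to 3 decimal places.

4.899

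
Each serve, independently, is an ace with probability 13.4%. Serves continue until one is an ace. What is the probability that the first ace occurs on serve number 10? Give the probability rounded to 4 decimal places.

0.0367

Geometric (trials to first success), p = 0.134.
P(Y = 10) = (1−p)^9 · p = 0.27394 · 0.134 = 0.036708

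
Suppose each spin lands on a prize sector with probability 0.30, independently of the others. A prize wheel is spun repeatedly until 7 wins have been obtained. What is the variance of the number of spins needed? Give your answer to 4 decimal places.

Y = total spins until the seventh success; negative binomial with r=7, p=0.30.
Var(Y) = r(1−p)/p² = 7·0.70 / 0.30² = 54.444444

54.4444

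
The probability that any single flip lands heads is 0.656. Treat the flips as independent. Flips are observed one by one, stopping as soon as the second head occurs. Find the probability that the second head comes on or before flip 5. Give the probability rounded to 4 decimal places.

0.9493

Finishing within 5 flips ⇔ at least 2 successes in the first 5. With X ~ Binomial(5, 0.656), P(Y ≤ 5) = 1 − P(X ≤ 1).
  k=0: C(5,0)·0.656^0·0.344^5 = 0.004817
  k=1: C(5,1)·0.656^1·0.344^4 = 0.045931
1 − 0.050748 = 0.949252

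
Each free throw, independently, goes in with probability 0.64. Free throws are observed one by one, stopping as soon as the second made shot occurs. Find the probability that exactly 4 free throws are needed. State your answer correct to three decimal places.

Y = trial on which the second success occurs; negative binomial, r=2, p=0.64.
P(Y=4) = C(3,1) · p^2 · (1−p)^2
= 3 · 0.4096 · 0.1296 = 0.15925

0.159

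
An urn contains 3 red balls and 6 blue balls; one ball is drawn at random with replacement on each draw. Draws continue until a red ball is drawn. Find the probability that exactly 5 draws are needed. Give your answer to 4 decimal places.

0.0658

Geometric (trials to first success), p = 0.333333.
P(Y = 5) = (1−p)^4 · p = 0.19753 · 0.333333 = 0.065844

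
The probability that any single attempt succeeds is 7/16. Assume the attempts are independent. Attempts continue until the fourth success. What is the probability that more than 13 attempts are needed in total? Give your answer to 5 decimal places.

Needing more than 13 attempts ⇔ fewer than 4 successes in the first 13. With X ~ Binomial(13, 0.4375), P(Y > 13) = P(X ≤ 3).
  k=0: C(13,0)·0.4375^0·0.5625^13 = 0.0005644
  k=1: C(13,1)·0.4375^1·0.5625^12 = 0.0057068
  k=2: C(13,2)·0.4375^2·0.5625^11 = 0.0266317
  k=3: C(13,3)·0.4375^3·0.5625^10 = 0.0759496
P(X ≤ 3) = 0.1088525

0.10885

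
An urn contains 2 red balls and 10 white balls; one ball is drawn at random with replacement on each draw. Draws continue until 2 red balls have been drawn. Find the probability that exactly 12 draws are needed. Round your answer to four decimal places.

0.0493

Y = trial on which the second success occurs; negative binomial, r=2, p=0.166667.
P(Y=12) = C(11,1) · p^2 · (1−p)^10
= 11 · 0.027778 · 0.16151 = 0.049349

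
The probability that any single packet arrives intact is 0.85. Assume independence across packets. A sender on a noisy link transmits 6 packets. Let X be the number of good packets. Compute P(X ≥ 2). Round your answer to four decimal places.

X ~ Binomial(6, 0.85); P(X ≥ 2) = Σ C(6,k) p^k (1−p)^(6−k) over k:
  k=2: C(6,2)·0.85^2·0.15^4 = 0.005486
  k=3: C(6,3)·0.85^3·0.15^3 = 0.041453
  k=4: C(6,4)·0.85^4·0.15^2 = 0.176177
  k=5: C(6,5)·0.85^5·0.15^1 = 0.399335
  k=6: C(6,6)·0.85^6·0.15^0 = 0.377150
Total = 0.999601

0.9996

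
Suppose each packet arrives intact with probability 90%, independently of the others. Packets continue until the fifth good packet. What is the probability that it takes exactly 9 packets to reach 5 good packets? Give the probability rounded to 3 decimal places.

Y = trial on which the fifth success occurs; negative binomial, r=5, p=0.90.
P(Y=9) = C(8,4) · p^5 · (1−p)^4
= 70 · 0.59049 · 0.0001 = 0.00413

0.004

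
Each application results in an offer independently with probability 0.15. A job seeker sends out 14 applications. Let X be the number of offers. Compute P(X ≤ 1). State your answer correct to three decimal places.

0.357

X ~ Binomial(14, 0.15); P(X ≤ 1) = Σ C(14,k) p^k (1−p)^(14−k) over k:
  k=0: C(14,0)·0.15^0·0.85^14 = 0.10277
  k=1: C(14,1)·0.15^1·0.85^13 = 0.25390
Total = 0.35667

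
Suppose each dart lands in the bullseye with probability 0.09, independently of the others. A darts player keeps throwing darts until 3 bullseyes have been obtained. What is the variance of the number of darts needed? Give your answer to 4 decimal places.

337.0370

Y = total darts until the third success; negative binomial with r=3, p=0.09.
Var(Y) = r(1−p)/p² = 3·0.91 / 0.09² = 337.037037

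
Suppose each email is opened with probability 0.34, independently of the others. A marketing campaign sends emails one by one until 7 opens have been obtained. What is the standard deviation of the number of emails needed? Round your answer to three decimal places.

6.322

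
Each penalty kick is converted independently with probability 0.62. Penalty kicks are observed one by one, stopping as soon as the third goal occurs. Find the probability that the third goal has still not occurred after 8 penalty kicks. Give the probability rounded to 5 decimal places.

0.03852

Needing more than 8 penalty kicks ⇔ fewer than 3 successes in the first 8. With X ~ Binomial(8, 0.62), P(Y > 8) = P(X ≤ 2).
  k=0: C(8,0)·0.62^0·0.38^8 = 0.0004348
  k=1: C(8,1)·0.62^1·0.38^7 = 0.0056750
  k=2: C(8,2)·0.62^2·0.38^6 = 0.0324073
P(X ≤ 2) = 0.0385171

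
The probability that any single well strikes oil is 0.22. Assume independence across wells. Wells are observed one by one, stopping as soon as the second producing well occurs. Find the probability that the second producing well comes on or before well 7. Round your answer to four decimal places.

Finishing within 7 wells ⇔ at least 2 successes in the first 7. With X ~ Binomial(7, 0.22), P(Y ≤ 7) = 1 − P(X ≤ 1).
  k=0: C(7,0)·0.22^0·0.78^7 = 0.175656
  k=1: C(7,1)·0.22^1·0.78^6 = 0.346807
1 − 0.522463 = 0.477537

0.4775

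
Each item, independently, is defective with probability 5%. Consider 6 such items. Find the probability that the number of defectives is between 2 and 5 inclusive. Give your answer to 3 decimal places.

X ~ Binomial(6, 0.05); P(2 ≤ X ≤ 5) = Σ C(6,k) p^k (1−p)^(6−k) over k:
  k=2: C(6,2)·0.05^2·0.95^4 = 0.03054
  k=3: C(6,3)·0.05^3·0.95^3 = 0.00214
  k=4: C(6,4)·0.05^4·0.95^2 = 0.00008
  k=5: C(6,5)·0.05^5·0.95^1 = 0.00000
Total = 0.03277

0.033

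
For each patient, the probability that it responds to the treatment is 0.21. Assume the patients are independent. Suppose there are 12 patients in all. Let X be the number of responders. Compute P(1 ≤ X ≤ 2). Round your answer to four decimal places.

0.4641

X ~ Binomial(12, 0.21); P(1 ≤ X ≤ 2) = Σ C(12,k) p^k (1−p)^(12−k) over k:
  k=1: C(12,1)·0.21^1·0.79^11 = 0.188494
  k=2: C(12,2)·0.21^2·0.79^10 = 0.275584
Total = 0.464078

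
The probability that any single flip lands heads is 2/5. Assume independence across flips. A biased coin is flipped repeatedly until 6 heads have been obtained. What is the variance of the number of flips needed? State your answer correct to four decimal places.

22.5000

Y = total flips until the sixth success; negative binomial with r=6, p=0.40.
Var(Y) = r(1−p)/p² = 6·0.60 / 0.40² = 22.500000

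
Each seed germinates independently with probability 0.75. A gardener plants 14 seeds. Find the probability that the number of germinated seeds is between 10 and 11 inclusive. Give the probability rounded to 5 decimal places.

X ~ Binomial(14, 0.75); P(10 ≤ X ≤ 11) = Σ C(14,k) p^k (1−p)^(14−k) over k:
  k=10: C(14,10)·0.75^10·0.25^4 = 0.2201946
  k=11: C(14,11)·0.75^11·0.25^3 = 0.2402123
Total = 0.4604070

0.46041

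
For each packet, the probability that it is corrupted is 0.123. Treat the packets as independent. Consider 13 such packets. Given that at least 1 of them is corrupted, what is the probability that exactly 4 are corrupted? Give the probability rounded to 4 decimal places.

0.0614

X ~ Binomial(13, 0.123). Want P(X=4 | X≥1) = P(X=4) / P(X≥1).
P(X=4) = C(13,4)·0.123^4·0.877^9 = 0.050225
P(X≥1) = 1 − 0.181549 = 0.818451
Ratio = 0.050225 / 0.818451 = 0.061366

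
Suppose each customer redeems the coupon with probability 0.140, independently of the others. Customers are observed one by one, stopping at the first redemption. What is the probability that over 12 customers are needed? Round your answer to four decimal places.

0.1637

Y = number of customers to the first success; geometric, p = 0.14.
P(Y > 12) = P(first 12 all fail) = (1−p)^12 = 0.163675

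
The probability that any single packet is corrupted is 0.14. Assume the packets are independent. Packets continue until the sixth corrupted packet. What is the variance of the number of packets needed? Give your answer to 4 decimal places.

263.2653

Y = total packets until the sixth success; negative binomial with r=6, p=0.14.
Var(Y) = r(1−p)/p² = 6·0.86 / 0.14² = 263.265306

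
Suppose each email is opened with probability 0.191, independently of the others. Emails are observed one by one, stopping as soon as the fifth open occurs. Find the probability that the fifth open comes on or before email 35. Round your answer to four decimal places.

Finishing within 35 emails ⇔ at least 5 successes in the first 35. With X ~ Binomial(35, 0.191), P(Y ≤ 35) = 1 − P(X ≤ 4).
  k=0: C(35,0)·0.191^0·0.809^35 = 0.000600
  k=1: C(35,1)·0.191^1·0.809^34 = 0.004959
  k=2: C(35,2)·0.191^2·0.809^33 = 0.019901
  k=3: C(35,3)·0.191^3·0.809^32 = 0.051685
  k=4: C(35,4)·0.191^4·0.809^31 = 0.097620
1 − 0.174764 = 0.825236

0.8252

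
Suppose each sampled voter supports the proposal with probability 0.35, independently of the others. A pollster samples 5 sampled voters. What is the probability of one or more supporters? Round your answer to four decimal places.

0.8840

P(at least one) = 1 − P(none) = 1 − (1 − 0.35)^5
= 1 − 0.116029 = 0.883971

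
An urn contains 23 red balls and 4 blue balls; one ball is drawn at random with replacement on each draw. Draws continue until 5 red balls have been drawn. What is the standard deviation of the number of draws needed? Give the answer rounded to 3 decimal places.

1.010

Y = total draws until the fifth success; negative binomial with r=5, p=0.851852.
SD(Y) = √[r(1−p)/p²] = √(1.02079) = 1.01034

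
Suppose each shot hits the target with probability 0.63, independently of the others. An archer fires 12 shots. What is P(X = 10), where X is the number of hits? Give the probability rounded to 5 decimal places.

0.08899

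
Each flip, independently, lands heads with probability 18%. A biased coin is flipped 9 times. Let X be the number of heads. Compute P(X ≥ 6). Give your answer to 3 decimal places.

X ~ Binomial(9, 0.18); P(X ≥ 6) = Σ C(9,k) p^k (1−p)^(9−k) over k:
  k=6: C(9,6)·0.18^6·0.82^3 = 0.00158
  k=7: C(9,7)·0.18^7·0.82^2 = 0.00015
  k=8: C(9,8)·0.18^8·0.82^1 = 0.00001
  k=9: C(9,9)·0.18^9·0.82^0 = 0.00000
Total = 0.00173

0.002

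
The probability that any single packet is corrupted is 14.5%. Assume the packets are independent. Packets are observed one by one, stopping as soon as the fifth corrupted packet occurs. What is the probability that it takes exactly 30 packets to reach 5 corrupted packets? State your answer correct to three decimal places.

0.030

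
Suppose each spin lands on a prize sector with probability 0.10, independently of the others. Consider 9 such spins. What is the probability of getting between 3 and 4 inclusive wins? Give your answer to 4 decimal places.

0.0521

X ~ Binomial(9, 0.10); P(3 ≤ X ≤ 4) = Σ C(9,k) p^k (1−p)^(9−k) over k:
  k=3: C(9,3)·0.10^3·0.90^6 = 0.044641
  k=4: C(9,4)·0.10^4·0.90^5 = 0.007440
Total = 0.052081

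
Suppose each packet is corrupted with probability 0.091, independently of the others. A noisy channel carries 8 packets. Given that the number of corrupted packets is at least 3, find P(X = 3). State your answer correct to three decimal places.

0.881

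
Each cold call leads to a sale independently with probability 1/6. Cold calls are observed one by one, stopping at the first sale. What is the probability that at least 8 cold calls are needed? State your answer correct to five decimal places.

Y = number of cold calls to the first success; geometric, p = 0.166667.
P(Y > 7) = P(first 7 all fail) = (1−p)^7 = 0.2790816

0.27908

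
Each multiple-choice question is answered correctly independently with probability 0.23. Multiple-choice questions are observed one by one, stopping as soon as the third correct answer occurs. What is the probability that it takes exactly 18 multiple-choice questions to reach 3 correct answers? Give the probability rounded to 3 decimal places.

0.033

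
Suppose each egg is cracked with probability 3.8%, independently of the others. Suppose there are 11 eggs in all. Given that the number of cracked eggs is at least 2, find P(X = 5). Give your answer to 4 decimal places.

X ~ Binomial(11, 0.038). Want P(X=5 | X≥2) = P(X=5) / P(X≥2).
P(X=5) = C(11,5)·0.038^5·0.962^6 = 0.000029
P(X≥2) = 1 − 0.653019 − 0.283744 = 0.063237
Ratio = 0.000029 / 0.063237 = 0.000459

0.0005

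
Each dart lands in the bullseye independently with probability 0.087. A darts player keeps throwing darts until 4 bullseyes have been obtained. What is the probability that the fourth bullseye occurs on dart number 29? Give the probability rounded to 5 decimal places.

0.01928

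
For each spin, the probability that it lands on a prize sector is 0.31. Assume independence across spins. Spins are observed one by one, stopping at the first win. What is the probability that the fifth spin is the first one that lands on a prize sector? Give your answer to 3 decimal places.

0.070

Geometric (trials to first success), p = 0.31.
P(Y = 5) = (1−p)^4 · p = 0.22667 · 0.31 = 0.07027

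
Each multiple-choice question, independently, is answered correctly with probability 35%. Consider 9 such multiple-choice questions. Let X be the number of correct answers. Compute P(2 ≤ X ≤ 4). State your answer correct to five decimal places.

0.70720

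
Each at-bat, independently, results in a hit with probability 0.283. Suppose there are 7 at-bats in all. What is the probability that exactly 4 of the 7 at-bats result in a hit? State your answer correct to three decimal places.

0.083

X ~ Binomial(n=7, p=0.283).
P(X=4) = C(7,4) · p^4 · (1−p)^3
= 35 · 0.0064142 · 0.3686 = 0.08275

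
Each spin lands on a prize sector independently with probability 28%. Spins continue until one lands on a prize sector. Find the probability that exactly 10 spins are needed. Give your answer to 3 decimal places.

0.015

Geometric (trials to first success), p = 0.28.
P(Y = 10) = (1−p)^9 · p = 0.051999 · 0.28 = 0.01456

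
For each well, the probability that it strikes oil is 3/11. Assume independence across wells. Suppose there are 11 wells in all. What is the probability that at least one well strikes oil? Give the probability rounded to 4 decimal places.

P(at least one) = 1 − P(none) = 1 − (1 − 0.272727)^11
= 1 − 0.030107 = 0.969893

0.9699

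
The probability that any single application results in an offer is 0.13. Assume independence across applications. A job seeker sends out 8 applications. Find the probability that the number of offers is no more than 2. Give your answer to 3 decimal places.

0.926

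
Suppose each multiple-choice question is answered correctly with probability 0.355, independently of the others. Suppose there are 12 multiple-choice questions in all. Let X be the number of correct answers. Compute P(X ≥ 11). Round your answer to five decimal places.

X ~ Binomial(12, 0.355); P(X ≥ 11) = Σ C(12,k) p^k (1−p)^(12−k) over k:
  k=11: C(12,11)·0.355^11·0.645^1 = 0.0000873
  k=12: C(12,12)·0.355^12·0.645^0 = 0.0000040
Total = 0.0000914

0.00009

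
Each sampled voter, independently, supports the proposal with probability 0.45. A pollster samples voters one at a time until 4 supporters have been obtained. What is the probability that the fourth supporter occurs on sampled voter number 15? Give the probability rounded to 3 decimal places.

Y = trial on which the fourth success occurs; negative binomial, r=4, p=0.45.
P(Y=15) = C(14,3) · p^4 · (1−p)^11
= 364 · 0.041006 · 0.0013931 = 0.02079

0.021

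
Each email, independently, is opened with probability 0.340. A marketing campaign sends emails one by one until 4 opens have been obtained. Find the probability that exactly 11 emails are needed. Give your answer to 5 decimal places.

Y = trial on which the fourth success occurs; negative binomial, r=4, p=0.34.
P(Y=11) = C(10,3) · p^4 · (1−p)^7
= 120 · 0.013363 · 0.054552 = 0.0874791

0.08748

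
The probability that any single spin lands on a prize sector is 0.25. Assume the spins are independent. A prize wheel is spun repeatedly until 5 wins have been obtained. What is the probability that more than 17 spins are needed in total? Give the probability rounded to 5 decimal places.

0.57389

Needing more than 17 spins ⇔ fewer than 5 successes in the first 17. With X ~ Binomial(17, 0.25), P(Y > 17) = P(X ≤ 4).
  k=0: C(17,0)·0.25^0·0.75^17 = 0.0075169
  k=1: C(17,1)·0.25^1·0.75^16 = 0.0425960
  k=2: C(17,2)·0.25^2·0.75^15 = 0.1135894
  k=3: C(17,3)·0.25^3·0.75^14 = 0.1893157
  k=4: C(17,4)·0.25^4·0.75^13 = 0.2208683
P(X ≤ 4) = 0.5738864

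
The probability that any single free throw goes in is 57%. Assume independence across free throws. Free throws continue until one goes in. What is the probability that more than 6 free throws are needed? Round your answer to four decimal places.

0.0063

Y = number of free throws to the first success; geometric, p = 0.57.
P(Y > 6) = P(first 6 all fail) = (1−p)^6 = 0.006321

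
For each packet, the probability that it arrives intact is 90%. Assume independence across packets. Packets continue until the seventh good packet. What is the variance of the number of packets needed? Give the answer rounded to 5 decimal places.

Y = total packets until the seventh success; negative binomial with r=7, p=0.90.
Var(Y) = r(1−p)/p² = 7·0.10 / 0.90² = 0.8641975

0.86420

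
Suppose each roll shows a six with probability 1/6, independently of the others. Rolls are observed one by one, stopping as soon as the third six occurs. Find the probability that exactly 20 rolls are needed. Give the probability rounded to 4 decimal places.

0.0357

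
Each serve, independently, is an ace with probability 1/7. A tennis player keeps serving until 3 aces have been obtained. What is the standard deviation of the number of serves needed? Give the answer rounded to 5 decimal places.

11.22497

Y = total serves until the third success; negative binomial with r=3, p=0.142857.
SD(Y) = √[r(1−p)/p²] = √(126.0000000) = 11.2249722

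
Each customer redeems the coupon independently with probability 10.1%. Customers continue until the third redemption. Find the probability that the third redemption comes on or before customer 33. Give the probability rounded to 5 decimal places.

0.66123

Finishing within 33 customers ⇔ at least 3 successes in the first 33. With X ~ Binomial(33, 0.101), P(Y ≤ 33) = 1 − P(X ≤ 2).
  k=0: C(33,0)·0.101^0·0.899^33 = 0.0297900
  k=1: C(33,1)·0.101^1·0.899^32 = 0.1104448
  k=2: C(33,2)·0.101^2·0.899^31 = 0.1985304
1 − 0.3387652 = 0.6612348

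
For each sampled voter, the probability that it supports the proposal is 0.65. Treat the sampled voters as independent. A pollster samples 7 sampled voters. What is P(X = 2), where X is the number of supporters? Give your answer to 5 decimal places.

X ~ Binomial(n=7, p=0.65).
P(X=2) = C(7,2) · p^2 · (1−p)^5
= 21 · 0.4225 · 0.0052522 = 0.0466000

0.04660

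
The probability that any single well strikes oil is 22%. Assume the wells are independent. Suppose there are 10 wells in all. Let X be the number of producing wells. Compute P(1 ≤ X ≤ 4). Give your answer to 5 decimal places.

X ~ Binomial(10, 0.22); P(1 ≤ X ≤ 4) = Σ C(10,k) p^k (1−p)^(10−k) over k:
  k=1: C(10,1)·0.22^1·0.78^9 = 0.2351116
  k=2: C(10,2)·0.22^2·0.78^8 = 0.2984109
  k=3: C(10,3)·0.22^3·0.78^7 = 0.2244458
  k=4: C(10,4)·0.22^4·0.78^6 = 0.1107842
Total = 0.8687525

0.86875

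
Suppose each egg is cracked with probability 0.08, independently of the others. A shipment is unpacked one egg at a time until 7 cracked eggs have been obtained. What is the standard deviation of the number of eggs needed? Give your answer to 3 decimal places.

31.721

Y = total eggs until the seventh success; negative binomial with r=7, p=0.08.
SD(Y) = √[r(1−p)/p²] = √(1006.25000) = 31.72144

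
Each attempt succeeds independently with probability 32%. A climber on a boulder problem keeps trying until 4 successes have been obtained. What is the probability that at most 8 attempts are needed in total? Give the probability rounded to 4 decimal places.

Finishing within 8 attempts ⇔ at least 4 successes in the first 8. With X ~ Binomial(8, 0.32), P(Y ≤ 8) = 1 − P(X ≤ 3).
  k=0: C(8,0)·0.32^0·0.68^8 = 0.045716
  k=1: C(8,1)·0.32^1·0.68^7 = 0.172109
  k=2: C(8,2)·0.32^2·0.68^6 = 0.283473
  k=3: C(8,3)·0.32^3·0.68^5 = 0.266798
1 − 0.768096 = 0.231904

0.2319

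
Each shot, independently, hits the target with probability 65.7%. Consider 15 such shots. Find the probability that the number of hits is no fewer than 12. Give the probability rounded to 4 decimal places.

X ~ Binomial(15, 0.657); P(X ≥ 12) = Σ C(15,k) p^k (1−p)^(15−k) over k:
  k=12: C(15,12)·0.657^12·0.343^3 = 0.118762
  k=13: C(15,13)·0.657^13·0.343^2 = 0.052496
  k=14: C(15,14)·0.657^14·0.343^1 = 0.014365
  k=15: C(15,15)·0.657^15·0.343^0 = 0.001834
Total = 0.187458

0.1875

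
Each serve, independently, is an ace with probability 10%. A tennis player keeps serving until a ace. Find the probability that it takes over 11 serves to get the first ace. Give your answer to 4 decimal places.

0.3138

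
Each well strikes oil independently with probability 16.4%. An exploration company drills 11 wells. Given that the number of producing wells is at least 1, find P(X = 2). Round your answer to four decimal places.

0.3429

X ~ Binomial(11, 0.164). Want P(X=2 | X≥1) = P(X=2) / P(X≥1).
P(X=2) = C(11,2)·0.164^2·0.836^9 = 0.295058
P(X≥1) = 1 − 0.139402 = 0.860598
Ratio = 0.295058 / 0.860598 = 0.342852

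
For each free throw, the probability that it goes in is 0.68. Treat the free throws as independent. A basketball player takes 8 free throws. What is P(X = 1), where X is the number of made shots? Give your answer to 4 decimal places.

X ~ Binomial(n=8, p=0.68).
P(X=1) = C(8,1) · p^1 · (1−p)^7
= 8 · 0.68 · 0.0003436 = 0.001869

0.0019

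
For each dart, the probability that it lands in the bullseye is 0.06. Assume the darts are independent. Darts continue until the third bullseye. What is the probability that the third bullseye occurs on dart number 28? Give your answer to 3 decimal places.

0.016

Y = trial on which the third success occurs; negative binomial, r=3, p=0.06.
P(Y=28) = C(27,2) · p^3 · (1−p)^25
= 351 · 0.000216 · 0.21291 = 0.01614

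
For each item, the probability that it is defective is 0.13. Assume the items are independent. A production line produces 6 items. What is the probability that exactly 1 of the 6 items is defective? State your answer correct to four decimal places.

X ~ Binomial(n=6, p=0.13).
P(X=1) = C(6,1) · p^1 · (1−p)^5
= 6 · 0.13 · 0.49842 = 0.388768

0.3888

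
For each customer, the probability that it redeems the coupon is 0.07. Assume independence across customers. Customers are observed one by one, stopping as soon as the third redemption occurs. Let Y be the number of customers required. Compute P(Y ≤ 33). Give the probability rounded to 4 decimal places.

Finishing within 33 customers ⇔ at least 3 successes in the first 33. With X ~ Binomial(33, 0.07), P(Y ≤ 33) = 1 − P(X ≤ 2).
  k=0: C(33,0)·0.07^0·0.93^33 = 0.091188
  k=1: C(33,1)·0.07^1·0.93^32 = 0.226499
  k=2: C(33,2)·0.07^2·0.93^31 = 0.272773
1 − 0.590460 = 0.409540

0.4095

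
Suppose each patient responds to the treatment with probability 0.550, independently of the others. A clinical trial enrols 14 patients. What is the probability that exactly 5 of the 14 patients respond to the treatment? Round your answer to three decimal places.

X ~ Binomial(n=14, p=0.55).
P(X=5) = C(14,5) · p^5 · (1−p)^9
= 2002 · 0.050328 · 0.00075668 = 0.07624

0.076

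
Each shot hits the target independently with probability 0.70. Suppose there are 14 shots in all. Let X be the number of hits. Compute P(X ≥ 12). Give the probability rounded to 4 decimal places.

0.1608

X ~ Binomial(14, 0.70); P(X ≥ 12) = Σ C(14,k) p^k (1−p)^(14−k) over k:
  k=12: C(14,12)·0.70^12·0.30^2 = 0.113360
  k=13: C(14,13)·0.70^13·0.30^1 = 0.040693
  k=14: C(14,14)·0.70^14·0.30^0 = 0.006782
Total = 0.160836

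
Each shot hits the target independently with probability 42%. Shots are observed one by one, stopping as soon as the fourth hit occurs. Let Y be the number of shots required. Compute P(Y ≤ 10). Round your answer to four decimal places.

Finishing within 10 shots ⇔ at least 4 successes in the first 10. With X ~ Binomial(10, 0.42), P(Y ≤ 10) = 1 − P(X ≤ 3).
  k=0: C(10,0)·0.42^0·0.58^10 = 0.004308
  k=1: C(10,1)·0.42^1·0.58^9 = 0.031196
  k=2: C(10,2)·0.42^2·0.58^8 = 0.101656
  k=3: C(10,3)·0.42^3·0.58^7 = 0.196302
1 − 0.333463 = 0.666537

0.6665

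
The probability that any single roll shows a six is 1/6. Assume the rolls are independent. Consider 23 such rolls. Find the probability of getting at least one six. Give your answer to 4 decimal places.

P(at least one) = 1 − P(none) = 1 − (1 − 0.166667)^23
= 1 − 0.015095 = 0.984905

0.9849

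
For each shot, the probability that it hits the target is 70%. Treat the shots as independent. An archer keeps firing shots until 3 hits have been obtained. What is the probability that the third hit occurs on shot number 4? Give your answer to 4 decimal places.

0.3087

Y = trial on which the third success occurs; negative binomial, r=3, p=0.70.
P(Y=4) = C(3,2) · p^3 · (1−p)^1
= 3 · 0.343 · 0.3 = 0.308700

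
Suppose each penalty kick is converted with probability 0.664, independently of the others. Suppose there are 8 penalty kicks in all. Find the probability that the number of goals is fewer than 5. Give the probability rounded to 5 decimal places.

X ~ Binomial(8, 0.664); P(X ≤ 4) = Σ C(8,k) p^k (1−p)^(8−k) over k:
  k=0: C(8,0)·0.664^0·0.336^8 = 0.0001624
  k=1: C(8,1)·0.664^1·0.336^7 = 0.0025682
  k=2: C(8,2)·0.664^2·0.336^6 = 0.0177636
  k=3: C(8,3)·0.664^3·0.336^5 = 0.0702083
  k=4: C(8,4)·0.664^4·0.336^4 = 0.1734313
Total = 0.2641339

0.26413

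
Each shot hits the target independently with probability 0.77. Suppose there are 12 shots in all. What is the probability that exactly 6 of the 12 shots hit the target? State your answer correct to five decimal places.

0.02851

X ~ Binomial(n=12, p=0.77).
P(X=6) = C(12,6) · p^6 · (1−p)^6
= 924 · 0.20842 · 0.00014804 = 0.0285091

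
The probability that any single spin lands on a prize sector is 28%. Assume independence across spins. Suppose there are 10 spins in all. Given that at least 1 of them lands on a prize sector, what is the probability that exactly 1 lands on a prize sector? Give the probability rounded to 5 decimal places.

0.15126

X ~ Binomial(10, 0.28). Want P(X=1 | X≥1) = P(X=1) / P(X≥1).
P(X=1) = C(10,1)·0.28^1·0.72^9 = 0.1455964
P(X≥1) = 1 − 0.0374391 = 0.9625609
Ratio = 0.1455964 / 0.9625609 = 0.1512594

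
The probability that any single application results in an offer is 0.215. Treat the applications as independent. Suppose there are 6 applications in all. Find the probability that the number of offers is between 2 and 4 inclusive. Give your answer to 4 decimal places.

X ~ Binomial(6, 0.215); P(2 ≤ X ≤ 4) = Σ C(6,k) p^k (1−p)^(6−k) over k:
  k=2: C(6,2)·0.215^2·0.785^4 = 0.263298
  k=3: C(6,3)·0.215^3·0.785^3 = 0.096151
  k=4: C(6,4)·0.215^4·0.785^2 = 0.019751
Total = 0.379199

0.3792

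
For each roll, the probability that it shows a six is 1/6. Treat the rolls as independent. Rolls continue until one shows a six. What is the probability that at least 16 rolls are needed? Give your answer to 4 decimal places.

Y = number of rolls to the first success; geometric, p = 0.166667.
P(Y > 15) = P(first 15 all fail) = (1−p)^15 = 0.064905

0.0649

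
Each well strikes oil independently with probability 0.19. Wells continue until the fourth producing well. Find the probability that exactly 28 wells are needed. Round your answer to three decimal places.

0.024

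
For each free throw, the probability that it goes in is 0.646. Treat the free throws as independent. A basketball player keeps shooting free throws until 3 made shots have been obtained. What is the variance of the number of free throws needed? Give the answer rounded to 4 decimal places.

2.5448

Y = total free throws until the third success; negative binomial with r=3, p=0.646.
Var(Y) = r(1−p)/p² = 3·0.354 / 0.646² = 2.544834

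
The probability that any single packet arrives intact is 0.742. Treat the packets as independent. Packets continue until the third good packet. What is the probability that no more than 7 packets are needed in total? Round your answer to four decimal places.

Finishing within 7 packets ⇔ at least 3 successes in the first 7. With X ~ Binomial(7, 0.742), P(Y ≤ 7) = 1 − P(X ≤ 2).
  k=0: C(7,0)·0.742^0·0.258^7 = 0.000076
  k=1: C(7,1)·0.742^1·0.258^6 = 0.001532
  k=2: C(7,2)·0.742^2·0.258^5 = 0.013217
1 − 0.014825 = 0.985175

0.9852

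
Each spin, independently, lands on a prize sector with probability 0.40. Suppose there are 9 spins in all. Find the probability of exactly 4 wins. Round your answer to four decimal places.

X ~ Binomial(n=9, p=0.40).
P(X=4) = C(9,4) · p^4 · (1−p)^5
= 126 · 0.0256 · 0.07776 = 0.250823

0.2508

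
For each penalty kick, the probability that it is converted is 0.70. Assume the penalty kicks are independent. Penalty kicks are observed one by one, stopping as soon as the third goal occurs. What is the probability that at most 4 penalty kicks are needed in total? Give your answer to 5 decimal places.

0.65170

Finishing within 4 penalty kicks ⇔ at least 3 successes in the first 4. With X ~ Binomial(4, 0.70), P(Y ≤ 4) = 1 − P(X ≤ 2).
  k=0: C(4,0)·0.70^0·0.30^4 = 0.0081000
  k=1: C(4,1)·0.70^1·0.30^3 = 0.0756000
  k=2: C(4,2)·0.70^2·0.30^2 = 0.2646000
1 − 0.3483000 = 0.6517000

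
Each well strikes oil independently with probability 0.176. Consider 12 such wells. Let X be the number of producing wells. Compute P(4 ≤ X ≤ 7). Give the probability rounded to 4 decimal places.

0.1456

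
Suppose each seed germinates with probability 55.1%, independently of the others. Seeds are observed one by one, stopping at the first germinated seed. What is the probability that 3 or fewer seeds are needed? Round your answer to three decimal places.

0.909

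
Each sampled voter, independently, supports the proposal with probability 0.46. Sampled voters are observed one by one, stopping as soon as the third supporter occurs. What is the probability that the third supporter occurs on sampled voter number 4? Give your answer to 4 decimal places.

0.1577

Y = trial on which the third success occurs; negative binomial, r=3, p=0.46.
P(Y=4) = C(3,2) · p^3 · (1−p)^1
= 3 · 0.097336 · 0.54 = 0.157684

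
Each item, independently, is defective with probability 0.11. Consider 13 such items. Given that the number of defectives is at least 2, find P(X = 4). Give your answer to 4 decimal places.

0.0859

X ~ Binomial(13, 0.11). Want P(X=4 | X≥2) = P(X=4) / P(X≥2).
P(X=4) = C(13,4)·0.11^4·0.89^9 = 0.036676
P(X≥2) = 1 − 0.219821 − 0.353196 = 0.426982
Ratio = 0.036676 / 0.426982 = 0.085897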